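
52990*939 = 49757610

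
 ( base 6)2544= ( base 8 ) 1200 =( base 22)172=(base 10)640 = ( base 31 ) KK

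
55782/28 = 1992 + 3/14 = 1992.21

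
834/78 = 139/13 = 10.69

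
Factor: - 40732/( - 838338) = 2^1 * 3^( - 1)*599^1*8219^( - 1) =1198/24657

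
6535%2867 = 801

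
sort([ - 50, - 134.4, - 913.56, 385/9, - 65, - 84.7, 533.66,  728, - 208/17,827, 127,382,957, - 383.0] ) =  [-913.56, - 383.0,- 134.4, - 84.7, - 65, - 50, - 208/17, 385/9, 127, 382, 533.66, 728, 827, 957] 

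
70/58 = 1 + 6/29 = 1.21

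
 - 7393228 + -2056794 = -9450022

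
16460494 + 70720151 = 87180645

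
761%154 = 145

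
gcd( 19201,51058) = 7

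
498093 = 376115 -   -  121978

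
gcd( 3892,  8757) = 973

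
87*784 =68208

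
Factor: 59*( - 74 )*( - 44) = 2^3*11^1*37^1*59^1 = 192104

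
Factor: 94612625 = 5^3*41^1*18461^1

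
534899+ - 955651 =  - 420752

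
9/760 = 9/760 =0.01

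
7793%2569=86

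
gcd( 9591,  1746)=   3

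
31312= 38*824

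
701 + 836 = 1537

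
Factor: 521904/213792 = 83/34 =2^(  -  1)*17^( - 1) * 83^1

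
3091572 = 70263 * 44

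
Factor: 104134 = 2^1 * 52067^1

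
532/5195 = 532/5195 = 0.10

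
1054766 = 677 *1558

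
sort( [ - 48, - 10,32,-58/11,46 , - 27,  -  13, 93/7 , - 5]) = [  -  48,  -  27, - 13, - 10, - 58/11 , - 5,93/7 , 32, 46 ] 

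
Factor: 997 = 997^1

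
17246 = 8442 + 8804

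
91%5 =1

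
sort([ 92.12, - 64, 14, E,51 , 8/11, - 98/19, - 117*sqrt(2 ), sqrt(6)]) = [ - 117*sqrt( 2 ), - 64  , - 98/19,8/11, sqrt( 6 ), E, 14, 51 , 92.12 ]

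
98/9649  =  98/9649 = 0.01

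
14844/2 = 7422 = 7422.00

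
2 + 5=7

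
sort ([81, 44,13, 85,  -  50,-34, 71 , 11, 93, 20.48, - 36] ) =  [ - 50, - 36, - 34, 11,  13, 20.48,44, 71,  81,85, 93 ] 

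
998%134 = 60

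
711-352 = 359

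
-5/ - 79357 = 5/79357 = 0.00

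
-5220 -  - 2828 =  - 2392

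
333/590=333/590  =  0.56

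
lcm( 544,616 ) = 41888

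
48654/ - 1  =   - 48654/1 = - 48654.00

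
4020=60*67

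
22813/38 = 22813/38=600.34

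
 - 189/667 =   -  1 + 478/667 = -  0.28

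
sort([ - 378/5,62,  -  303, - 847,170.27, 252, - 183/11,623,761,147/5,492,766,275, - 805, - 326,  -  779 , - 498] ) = [ - 847,  -  805, - 779, - 498, - 326, - 303, -378/5, - 183/11,147/5,62,170.27, 252,275, 492,623,761, 766 ]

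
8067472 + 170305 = 8237777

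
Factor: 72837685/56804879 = 5^1*37^(-1 )*1061^( - 1 )*1447^ ( - 1) * 14567537^1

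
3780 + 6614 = 10394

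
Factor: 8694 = 2^1*3^3 * 7^1*23^1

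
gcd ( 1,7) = 1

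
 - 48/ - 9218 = 24/4609 = 0.01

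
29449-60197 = -30748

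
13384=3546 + 9838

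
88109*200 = 17621800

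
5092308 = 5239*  972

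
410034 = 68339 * 6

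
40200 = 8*5025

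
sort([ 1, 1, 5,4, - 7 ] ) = [ - 7,  1,1, 4,5 ]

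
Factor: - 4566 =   -  2^1*3^1 * 761^1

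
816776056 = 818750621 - 1974565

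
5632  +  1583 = 7215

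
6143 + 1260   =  7403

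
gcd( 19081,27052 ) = 1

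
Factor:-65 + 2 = -3^2*7^1 = -  63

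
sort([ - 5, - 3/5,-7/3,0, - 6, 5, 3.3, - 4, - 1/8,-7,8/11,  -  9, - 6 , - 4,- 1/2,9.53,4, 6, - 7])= [-9, - 7, - 7, - 6,-6, - 5, - 4, - 4, - 7/3,- 3/5,  -  1/2, - 1/8,0,8/11,3.3  ,  4  ,  5, 6,9.53 ] 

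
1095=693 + 402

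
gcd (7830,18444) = 174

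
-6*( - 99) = 594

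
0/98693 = 0 = 0.00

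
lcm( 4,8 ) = 8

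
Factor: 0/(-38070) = 0=0^1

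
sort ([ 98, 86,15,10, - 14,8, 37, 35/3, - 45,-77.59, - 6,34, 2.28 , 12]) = [ - 77.59, - 45, - 14, - 6, 2.28 , 8,10,  35/3,  12, 15,34 , 37,  86,98]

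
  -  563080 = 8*( - 70385)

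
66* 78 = 5148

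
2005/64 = 2005/64 = 31.33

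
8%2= 0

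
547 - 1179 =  - 632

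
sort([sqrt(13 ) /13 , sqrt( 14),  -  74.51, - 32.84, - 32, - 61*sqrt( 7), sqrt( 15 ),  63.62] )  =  [ - 61*sqrt(7), -74.51, - 32.84,- 32, sqrt(13)/13,  sqrt( 14 ), sqrt( 15), 63.62 ] 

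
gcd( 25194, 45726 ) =6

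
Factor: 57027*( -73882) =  - 4213268814 = - 2^1* 3^1*17^1*41^1*53^1*19009^1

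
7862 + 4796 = 12658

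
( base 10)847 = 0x34F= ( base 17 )2fe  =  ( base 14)447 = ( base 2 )1101001111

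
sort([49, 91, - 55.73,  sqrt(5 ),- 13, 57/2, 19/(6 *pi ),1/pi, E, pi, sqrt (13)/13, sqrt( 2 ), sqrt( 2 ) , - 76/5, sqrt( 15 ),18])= [ - 55.73 , -76/5, - 13,  sqrt(13)/13,1/pi,19/ ( 6*pi ), sqrt( 2 ), sqrt( 2), sqrt(5 ),E, pi, sqrt( 15) , 18,57/2, 49, 91]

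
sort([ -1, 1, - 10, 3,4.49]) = [ - 10, - 1,1, 3,4.49]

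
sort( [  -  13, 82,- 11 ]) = [ - 13, - 11, 82]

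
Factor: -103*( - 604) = 2^2*103^1*151^1  =  62212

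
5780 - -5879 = 11659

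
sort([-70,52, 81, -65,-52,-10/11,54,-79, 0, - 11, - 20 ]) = [ - 79, - 70, - 65, - 52, - 20, - 11,-10/11, 0, 52,54,  81]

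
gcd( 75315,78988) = 1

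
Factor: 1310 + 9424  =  2^1*3^1*1789^1 = 10734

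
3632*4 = 14528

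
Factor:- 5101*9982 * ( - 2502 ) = 2^2 *3^2*7^1*23^1*31^1*139^1*5101^1 = 127397291364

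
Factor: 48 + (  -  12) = 2^2 * 3^2 = 36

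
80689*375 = 30258375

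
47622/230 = 207  +  6/115 = 207.05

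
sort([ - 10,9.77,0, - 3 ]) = [ - 10, - 3 , 0,9.77] 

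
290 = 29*10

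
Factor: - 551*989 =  - 544939 =- 19^1* 23^1*29^1* 43^1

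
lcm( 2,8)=8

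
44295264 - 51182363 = -6887099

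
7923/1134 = 2641/378 = 6.99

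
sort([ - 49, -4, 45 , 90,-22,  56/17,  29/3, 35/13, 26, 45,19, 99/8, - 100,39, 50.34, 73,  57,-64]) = [ - 100 ,-64, - 49, - 22, - 4, 35/13,56/17, 29/3, 99/8 , 19 , 26, 39,45,45, 50.34,  57, 73, 90]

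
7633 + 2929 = 10562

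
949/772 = 949/772   =  1.23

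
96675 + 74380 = 171055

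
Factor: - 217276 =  - 2^2 * 54319^1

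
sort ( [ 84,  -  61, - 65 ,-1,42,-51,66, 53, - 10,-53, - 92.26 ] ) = [-92.26,-65,-61,-53, - 51,- 10, - 1, 42 , 53, 66, 84]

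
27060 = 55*492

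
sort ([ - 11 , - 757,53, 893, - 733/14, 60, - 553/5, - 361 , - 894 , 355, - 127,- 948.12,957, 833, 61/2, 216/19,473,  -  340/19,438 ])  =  [ - 948.12, -894, - 757, - 361,-127, - 553/5 ,- 733/14, - 340/19, - 11, 216/19,61/2, 53,60,  355, 438, 473, 833 , 893, 957]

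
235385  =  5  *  47077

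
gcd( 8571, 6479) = 1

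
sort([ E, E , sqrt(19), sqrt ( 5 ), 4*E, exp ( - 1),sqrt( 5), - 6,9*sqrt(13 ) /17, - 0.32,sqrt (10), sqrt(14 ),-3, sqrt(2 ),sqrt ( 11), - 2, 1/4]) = [ - 6, - 3, - 2,-0.32, 1/4, exp ( - 1),sqrt( 2),9 * sqrt( 13)/17,sqrt( 5), sqrt( 5), E,E,sqrt( 10), sqrt(11),sqrt(14),  sqrt(19),4 * E]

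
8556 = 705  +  7851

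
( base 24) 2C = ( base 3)2020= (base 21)2I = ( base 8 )74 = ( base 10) 60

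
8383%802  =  363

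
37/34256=37/34256= 0.00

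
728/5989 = 728/5989= 0.12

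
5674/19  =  5674/19= 298.63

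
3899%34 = 23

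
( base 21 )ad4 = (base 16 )124F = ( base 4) 1021033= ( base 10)4687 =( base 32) 4IF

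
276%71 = 63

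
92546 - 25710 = 66836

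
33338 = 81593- 48255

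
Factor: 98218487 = 23^1 * 53^1*197^1*409^1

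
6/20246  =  3/10123= 0.00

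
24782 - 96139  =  -71357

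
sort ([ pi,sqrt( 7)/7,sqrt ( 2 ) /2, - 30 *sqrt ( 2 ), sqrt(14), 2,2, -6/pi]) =[-30*sqrt ( 2 ), - 6/pi, sqrt(7 ) /7,  sqrt( 2)/2, 2,2,pi , sqrt( 14) ]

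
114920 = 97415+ 17505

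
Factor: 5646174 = 2^1*3^1*599^1*1571^1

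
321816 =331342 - 9526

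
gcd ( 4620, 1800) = 60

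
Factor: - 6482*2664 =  - 17268048 = - 2^4*3^2*7^1*37^1*463^1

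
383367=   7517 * 51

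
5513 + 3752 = 9265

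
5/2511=5/2511 = 0.00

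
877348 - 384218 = 493130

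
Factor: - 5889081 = -3^1*11^1*23^1 * 7759^1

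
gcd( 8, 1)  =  1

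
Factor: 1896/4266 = 2^2*3^(-2 ) = 4/9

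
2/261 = 2/261  =  0.01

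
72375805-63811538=8564267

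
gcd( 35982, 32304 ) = 6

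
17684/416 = 42  +  53/104 = 42.51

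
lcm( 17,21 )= 357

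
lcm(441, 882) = 882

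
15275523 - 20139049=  - 4863526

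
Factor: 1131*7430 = 8403330 = 2^1*3^1 * 5^1*13^1*29^1 * 743^1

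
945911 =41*23071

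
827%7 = 1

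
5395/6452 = 5395/6452 = 0.84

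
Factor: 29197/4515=97/15 = 3^( - 1)*5^(  -  1 )*97^1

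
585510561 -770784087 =-185273526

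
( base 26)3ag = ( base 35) 1ut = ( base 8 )4400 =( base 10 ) 2304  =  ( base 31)2CA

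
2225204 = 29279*76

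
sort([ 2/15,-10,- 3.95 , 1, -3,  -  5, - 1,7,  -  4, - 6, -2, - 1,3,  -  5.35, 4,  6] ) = [ - 10, - 6, - 5.35,-5, - 4, - 3.95, - 3,-2, - 1,  -  1,2/15,1,3,4,6,7] 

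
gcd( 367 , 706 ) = 1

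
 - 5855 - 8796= - 14651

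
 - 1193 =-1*1193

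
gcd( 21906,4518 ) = 18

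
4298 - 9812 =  - 5514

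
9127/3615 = 9127/3615 = 2.52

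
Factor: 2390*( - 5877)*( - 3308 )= 46464267240  =  2^3*3^2*5^1 * 239^1*653^1*827^1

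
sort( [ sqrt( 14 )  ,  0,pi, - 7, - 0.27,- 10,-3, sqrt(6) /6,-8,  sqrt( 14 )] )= [-10,  -  8,-7, -3,-0.27,0, sqrt( 6) /6, pi,sqrt( 14 ), sqrt( 14) ] 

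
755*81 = 61155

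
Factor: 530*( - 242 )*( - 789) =2^2*3^1*5^1*11^2 * 53^1*263^1 = 101197140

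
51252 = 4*12813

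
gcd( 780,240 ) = 60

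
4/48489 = 4/48489 = 0.00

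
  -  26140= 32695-58835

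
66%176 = 66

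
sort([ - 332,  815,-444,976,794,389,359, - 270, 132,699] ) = [ - 444, - 332, -270,132,359,389,699,794,815, 976]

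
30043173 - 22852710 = 7190463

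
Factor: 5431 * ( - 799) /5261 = - 17^1*47^1 * 5261^(-1 )*5431^1   =  -4339369/5261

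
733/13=56+5/13= 56.38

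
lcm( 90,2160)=2160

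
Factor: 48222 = 2^1*3^3*19^1*47^1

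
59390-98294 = -38904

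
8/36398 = 4/18199 = 0.00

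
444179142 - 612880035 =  - 168700893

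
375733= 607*619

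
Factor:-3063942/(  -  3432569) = 437706/490367 = 2^1*3^2*24317^1 * 490367^ ( - 1)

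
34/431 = 34/431 = 0.08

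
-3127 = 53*( - 59 )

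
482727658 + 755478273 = 1238205931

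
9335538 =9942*939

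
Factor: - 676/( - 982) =2^1*13^2*491^ ( -1) = 338/491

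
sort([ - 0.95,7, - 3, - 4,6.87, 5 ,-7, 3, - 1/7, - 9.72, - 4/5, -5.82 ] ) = [ - 9.72, - 7, - 5.82,-4, - 3, - 0.95,- 4/5 , - 1/7, 3,5,6.87, 7 ] 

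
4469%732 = 77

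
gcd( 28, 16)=4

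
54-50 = 4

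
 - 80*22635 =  - 1810800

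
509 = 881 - 372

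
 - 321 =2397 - 2718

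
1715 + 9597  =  11312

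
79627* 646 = 51439042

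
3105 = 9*345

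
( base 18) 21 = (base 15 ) 27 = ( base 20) 1h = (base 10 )37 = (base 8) 45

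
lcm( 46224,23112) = 46224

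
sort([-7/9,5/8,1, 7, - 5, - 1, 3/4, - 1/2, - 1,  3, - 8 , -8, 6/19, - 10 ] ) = [ - 10,  -  8, - 8, - 5, - 1, - 1, -7/9,- 1/2, 6/19,5/8,3/4, 1,  3,7 ] 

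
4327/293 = 14 + 225/293 = 14.77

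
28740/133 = 216 + 12/133= 216.09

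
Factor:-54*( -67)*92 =2^3 * 3^3*23^1*67^1 = 332856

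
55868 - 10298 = 45570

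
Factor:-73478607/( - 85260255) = 24492869/28420085 =5^( - 1)*17^1*163^1*8839^1 *5684017^( - 1)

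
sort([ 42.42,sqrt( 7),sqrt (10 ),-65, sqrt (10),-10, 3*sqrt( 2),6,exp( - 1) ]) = [ - 65, - 10,exp( - 1 ),sqrt (7), sqrt( 10),sqrt( 10 ), 3* sqrt(2 ), 6 , 42.42 ]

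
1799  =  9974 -8175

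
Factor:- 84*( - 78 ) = 2^3*3^2*7^1*13^1 = 6552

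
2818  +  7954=10772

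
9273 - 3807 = 5466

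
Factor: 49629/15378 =71/22 = 2^( - 1)*11^( -1)*71^1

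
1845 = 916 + 929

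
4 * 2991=11964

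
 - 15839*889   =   - 14080871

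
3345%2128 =1217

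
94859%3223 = 1392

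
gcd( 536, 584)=8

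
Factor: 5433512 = 2^3*7^2 * 83^1*167^1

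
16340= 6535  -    -  9805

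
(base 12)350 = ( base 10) 492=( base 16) 1ec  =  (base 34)EG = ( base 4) 13230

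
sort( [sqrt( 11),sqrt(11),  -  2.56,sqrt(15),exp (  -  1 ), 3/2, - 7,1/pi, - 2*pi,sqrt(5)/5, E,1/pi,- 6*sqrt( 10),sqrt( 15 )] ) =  [-6*sqrt( 10 ) ,- 7, - 2*pi,-2.56,1/pi, 1/pi,exp( - 1 ),  sqrt( 5) /5,3/2,E,sqrt(11), sqrt( 11 ),sqrt( 15 ),sqrt( 15)] 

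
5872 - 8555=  - 2683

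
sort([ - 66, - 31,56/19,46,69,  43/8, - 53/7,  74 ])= [-66, - 31,-53/7, 56/19,  43/8 , 46 , 69,74] 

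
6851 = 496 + 6355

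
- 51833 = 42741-94574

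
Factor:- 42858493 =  - 67^1*639679^1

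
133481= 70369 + 63112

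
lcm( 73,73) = 73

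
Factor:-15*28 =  - 2^2 * 3^1*5^1* 7^1=- 420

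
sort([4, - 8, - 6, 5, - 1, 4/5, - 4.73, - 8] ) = [ - 8,-8, - 6, - 4.73, - 1, 4/5, 4, 5 ] 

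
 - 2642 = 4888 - 7530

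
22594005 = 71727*315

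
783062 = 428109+354953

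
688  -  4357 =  - 3669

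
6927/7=989+ 4/7 =989.57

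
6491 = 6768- 277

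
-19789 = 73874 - 93663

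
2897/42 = 2897/42 = 68.98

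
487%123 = 118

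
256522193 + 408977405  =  665499598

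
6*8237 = 49422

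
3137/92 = 34 + 9/92 = 34.10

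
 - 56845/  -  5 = 11369/1 = 11369.00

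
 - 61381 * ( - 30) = 1841430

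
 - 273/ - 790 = 273/790 = 0.35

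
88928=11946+76982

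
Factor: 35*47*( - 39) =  - 3^1  *  5^1*7^1*13^1 * 47^1 = -64155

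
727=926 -199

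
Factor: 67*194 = 12998= 2^1*67^1*97^1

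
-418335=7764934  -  8183269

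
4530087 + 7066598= 11596685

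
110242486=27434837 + 82807649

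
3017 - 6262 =-3245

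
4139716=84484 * 49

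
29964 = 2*14982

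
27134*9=244206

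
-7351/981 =  -  8 + 497/981 = - 7.49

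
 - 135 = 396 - 531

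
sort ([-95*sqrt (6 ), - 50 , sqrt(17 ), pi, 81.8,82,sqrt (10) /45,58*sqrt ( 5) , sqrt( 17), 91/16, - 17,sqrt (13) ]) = [-95*sqrt(6 ), - 50,  -  17,sqrt ( 10) /45,pi,sqrt(13 ),sqrt (17),sqrt ( 17 ), 91/16,81.8, 82,58*sqrt (5 ) ]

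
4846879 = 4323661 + 523218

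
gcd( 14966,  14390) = 2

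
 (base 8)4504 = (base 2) 100101000100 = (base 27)36N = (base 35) 1wr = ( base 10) 2372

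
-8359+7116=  - 1243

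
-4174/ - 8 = 2087/4 = 521.75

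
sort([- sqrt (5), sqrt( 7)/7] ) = [ - sqrt( 5 ), sqrt(7)/7] 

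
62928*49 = 3083472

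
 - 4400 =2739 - 7139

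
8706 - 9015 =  - 309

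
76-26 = 50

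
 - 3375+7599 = 4224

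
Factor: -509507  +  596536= 29^1*3001^1 = 87029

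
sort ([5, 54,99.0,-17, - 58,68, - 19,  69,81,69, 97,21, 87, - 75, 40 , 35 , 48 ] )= [ - 75,  -  58,  -  19, - 17, 5 , 21, 35, 40,  48 , 54 , 68,69  ,  69,81,  87,97,99.0 ] 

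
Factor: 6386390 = 2^1*5^1*17^1*37567^1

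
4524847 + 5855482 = 10380329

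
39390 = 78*505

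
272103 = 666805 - 394702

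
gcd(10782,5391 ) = 5391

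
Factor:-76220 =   -  2^2*5^1*37^1*103^1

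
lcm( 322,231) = 10626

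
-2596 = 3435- 6031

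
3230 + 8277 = 11507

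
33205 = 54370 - 21165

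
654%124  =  34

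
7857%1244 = 393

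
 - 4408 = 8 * ( - 551)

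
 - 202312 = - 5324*38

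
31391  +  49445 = 80836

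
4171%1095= 886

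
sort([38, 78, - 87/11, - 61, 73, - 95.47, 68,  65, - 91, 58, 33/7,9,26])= [ - 95.47, - 91,  -  61, - 87/11, 33/7,9,26 , 38, 58,65,68, 73, 78]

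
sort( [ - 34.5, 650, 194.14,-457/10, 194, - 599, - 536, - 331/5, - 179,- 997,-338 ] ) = [ - 997, - 599, - 536,-338,-179, - 331/5,-457/10, - 34.5 , 194, 194.14,650 ] 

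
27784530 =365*76122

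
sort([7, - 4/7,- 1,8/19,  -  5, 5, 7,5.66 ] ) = [ - 5, - 1, - 4/7,8/19,5,  5.66,  7, 7]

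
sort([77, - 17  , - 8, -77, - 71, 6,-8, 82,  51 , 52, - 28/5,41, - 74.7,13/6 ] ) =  [ - 77, - 74.7, - 71, - 17, - 8, - 8, - 28/5, 13/6,6,41,  51, 52,77, 82] 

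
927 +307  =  1234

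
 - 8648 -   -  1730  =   - 6918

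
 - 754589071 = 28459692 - 783048763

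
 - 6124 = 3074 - 9198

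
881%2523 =881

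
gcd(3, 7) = 1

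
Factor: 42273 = 3^2*7^1*11^1* 61^1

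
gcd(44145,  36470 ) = 5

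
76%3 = 1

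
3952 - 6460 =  - 2508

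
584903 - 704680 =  - 119777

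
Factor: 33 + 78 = 111 = 3^1*37^1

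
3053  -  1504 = 1549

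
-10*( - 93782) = 937820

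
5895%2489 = 917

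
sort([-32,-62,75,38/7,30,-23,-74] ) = [ - 74,-62,-32,-23,38/7, 30,75]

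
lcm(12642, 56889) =113778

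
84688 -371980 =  - 287292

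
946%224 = 50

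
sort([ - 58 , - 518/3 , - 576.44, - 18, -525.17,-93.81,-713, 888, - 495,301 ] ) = [-713, -576.44 , - 525.17,-495,- 518/3, - 93.81,-58,- 18 , 301, 888 ] 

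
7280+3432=10712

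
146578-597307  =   - 450729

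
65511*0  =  0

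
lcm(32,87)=2784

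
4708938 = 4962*949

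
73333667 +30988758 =104322425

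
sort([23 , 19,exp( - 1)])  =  [ exp( - 1 ),19,23 ] 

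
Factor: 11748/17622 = 2^1*3^( - 1) = 2/3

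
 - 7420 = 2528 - 9948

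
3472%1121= 109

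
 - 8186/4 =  - 2047+1/2 = - 2046.50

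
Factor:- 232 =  - 2^3 *29^1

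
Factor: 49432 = 2^3 * 37^1*167^1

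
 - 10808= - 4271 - 6537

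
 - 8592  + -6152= - 14744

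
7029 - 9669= - 2640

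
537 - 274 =263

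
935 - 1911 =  - 976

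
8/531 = 8/531 = 0.02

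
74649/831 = 24883/277 = 89.83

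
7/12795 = 7/12795 = 0.00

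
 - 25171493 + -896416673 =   -  921588166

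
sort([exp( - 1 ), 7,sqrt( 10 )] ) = [ exp( - 1 ) , sqrt(10),7] 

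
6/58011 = 2/19337 = 0.00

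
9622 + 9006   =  18628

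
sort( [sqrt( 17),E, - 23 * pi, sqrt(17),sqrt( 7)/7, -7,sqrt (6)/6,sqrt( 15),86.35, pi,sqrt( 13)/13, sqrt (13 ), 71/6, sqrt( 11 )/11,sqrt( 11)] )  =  [ - 23*pi , - 7, sqrt(13) /13 , sqrt( 11)/11, sqrt(7 ) /7, sqrt( 6)/6, E,pi,sqrt(11 ),sqrt( 13) , sqrt (15),sqrt( 17),sqrt( 17),71/6, 86.35 ]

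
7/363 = 7/363 = 0.02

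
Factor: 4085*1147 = 5^1 * 19^1 * 31^1*37^1*43^1 = 4685495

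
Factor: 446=2^1*223^1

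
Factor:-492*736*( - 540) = 2^9 * 3^4*5^1*23^1*41^1 = 195540480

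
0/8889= 0=0.00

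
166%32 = 6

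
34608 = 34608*1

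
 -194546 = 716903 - 911449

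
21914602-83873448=-61958846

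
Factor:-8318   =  -2^1 * 4159^1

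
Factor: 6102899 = 11^1 * 503^1*1103^1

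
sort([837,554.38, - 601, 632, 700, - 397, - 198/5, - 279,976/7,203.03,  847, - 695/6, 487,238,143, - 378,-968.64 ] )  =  [-968.64, - 601,- 397, - 378, - 279, - 695/6, - 198/5, 976/7, 143,203.03, 238,487,554.38,632,700, 837 , 847]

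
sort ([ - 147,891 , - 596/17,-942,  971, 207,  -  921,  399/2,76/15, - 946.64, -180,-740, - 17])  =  [ - 946.64, - 942, - 921,  -  740, - 180 , - 147, - 596/17, - 17,76/15,  399/2, 207,891 , 971]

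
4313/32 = 134+25/32  =  134.78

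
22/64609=22/64609=0.00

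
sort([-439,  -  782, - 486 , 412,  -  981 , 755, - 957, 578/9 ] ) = [ - 981,-957, - 782, - 486 , - 439, 578/9,412, 755]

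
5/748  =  5/748  =  0.01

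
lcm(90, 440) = 3960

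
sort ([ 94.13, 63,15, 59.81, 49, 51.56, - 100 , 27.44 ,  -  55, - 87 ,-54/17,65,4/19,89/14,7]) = [ - 100,  -  87, - 55,-54/17,4/19,89/14, 7,15,27.44, 49 , 51.56,59.81, 63,65 , 94.13]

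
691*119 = 82229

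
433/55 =7 + 48/55= 7.87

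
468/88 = 117/22=5.32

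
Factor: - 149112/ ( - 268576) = 2^( - 2) *3^2*  7^(  -  1) * 11^( - 1 )*19^1=171/308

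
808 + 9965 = 10773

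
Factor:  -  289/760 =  - 2^( - 3 )*5^( - 1)*17^2*19^( - 1) 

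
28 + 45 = 73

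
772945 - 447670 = 325275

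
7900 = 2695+5205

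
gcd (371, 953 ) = 1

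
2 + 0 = 2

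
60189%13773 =5097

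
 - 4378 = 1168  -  5546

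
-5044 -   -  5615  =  571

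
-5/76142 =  - 1+76137/76142= - 0.00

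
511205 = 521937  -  10732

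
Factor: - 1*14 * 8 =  - 2^4*7^1 = - 112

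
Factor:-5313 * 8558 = -2^1 * 3^1*7^1* 11^2* 23^1*389^1= -  45468654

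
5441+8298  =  13739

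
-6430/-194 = 3215/97 = 33.14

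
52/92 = 13/23 = 0.57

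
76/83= 76/83 =0.92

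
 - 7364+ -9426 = - 16790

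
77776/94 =827 +19/47 = 827.40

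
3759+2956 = 6715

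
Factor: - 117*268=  - 2^2*3^2 * 13^1*67^1 = -31356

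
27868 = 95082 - 67214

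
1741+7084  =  8825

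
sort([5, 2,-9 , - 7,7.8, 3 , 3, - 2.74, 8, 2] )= [- 9, - 7, - 2.74, 2, 2, 3 , 3, 5,  7.8,8]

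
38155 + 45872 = 84027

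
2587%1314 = 1273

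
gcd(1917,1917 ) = 1917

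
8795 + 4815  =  13610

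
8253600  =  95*86880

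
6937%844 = 185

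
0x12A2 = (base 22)9II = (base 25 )7fk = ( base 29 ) 5JE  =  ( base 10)4770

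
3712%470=422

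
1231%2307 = 1231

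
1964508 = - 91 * (- 21588 )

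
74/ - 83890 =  - 1 + 41908/41945 = -0.00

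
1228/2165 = 1228/2165  =  0.57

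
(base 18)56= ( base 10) 96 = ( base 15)66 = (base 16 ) 60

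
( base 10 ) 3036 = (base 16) bdc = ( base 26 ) 4CK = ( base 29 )3hk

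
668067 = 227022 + 441045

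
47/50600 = 47/50600 = 0.00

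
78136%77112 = 1024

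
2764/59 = 2764/59 = 46.85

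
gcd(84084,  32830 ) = 98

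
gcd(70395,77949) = 3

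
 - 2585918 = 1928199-4514117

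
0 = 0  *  150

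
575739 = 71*8109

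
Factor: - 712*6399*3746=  - 17067105648 =-  2^4*3^4*79^1* 89^1*1873^1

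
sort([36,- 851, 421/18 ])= [ -851, 421/18, 36]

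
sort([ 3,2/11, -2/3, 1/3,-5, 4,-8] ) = [ - 8,-5 , - 2/3,2/11,1/3,3,4]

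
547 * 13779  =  7537113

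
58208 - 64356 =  - 6148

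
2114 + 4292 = 6406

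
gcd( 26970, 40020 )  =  870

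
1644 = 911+733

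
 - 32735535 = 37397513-70133048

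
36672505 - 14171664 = 22500841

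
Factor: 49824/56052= 2^3*3^ ( - 2) = 8/9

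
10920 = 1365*8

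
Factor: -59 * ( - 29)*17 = 17^1 * 29^1*59^1= 29087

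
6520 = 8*815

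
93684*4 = 374736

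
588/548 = 147/137 = 1.07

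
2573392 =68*37844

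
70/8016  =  35/4008 = 0.01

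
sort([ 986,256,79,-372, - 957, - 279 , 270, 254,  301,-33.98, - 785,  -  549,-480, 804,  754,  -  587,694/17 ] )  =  [ - 957, - 785 ,-587,  -  549, - 480, - 372, - 279,  -  33.98,  694/17,79, 254,256,  270,301,  754,  804,  986]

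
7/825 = 7/825 = 0.01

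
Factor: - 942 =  - 2^1 * 3^1*157^1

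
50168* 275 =13796200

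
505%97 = 20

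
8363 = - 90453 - -98816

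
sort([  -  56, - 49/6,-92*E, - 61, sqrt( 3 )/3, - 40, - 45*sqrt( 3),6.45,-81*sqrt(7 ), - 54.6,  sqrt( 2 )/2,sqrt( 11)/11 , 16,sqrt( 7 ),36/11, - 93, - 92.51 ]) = [ - 92*E, - 81*sqrt( 7), - 93 , - 92.51, - 45*sqrt(3 ), - 61, - 56, - 54.6 , - 40, - 49/6,sqrt( 11)/11 , sqrt(3 )/3 , sqrt( 2 )/2, sqrt(7)  ,  36/11, 6.45,  16] 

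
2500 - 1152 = 1348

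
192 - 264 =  - 72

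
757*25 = 18925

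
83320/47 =1772 + 36/47  =  1772.77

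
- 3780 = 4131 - 7911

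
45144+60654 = 105798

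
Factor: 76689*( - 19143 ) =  - 3^5*709^1*8521^1 = -1468057527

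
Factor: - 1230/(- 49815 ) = 2^1* 3^ ( - 4) = 2/81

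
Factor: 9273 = 3^1*11^1*281^1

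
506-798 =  - 292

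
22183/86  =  257+81/86 = 257.94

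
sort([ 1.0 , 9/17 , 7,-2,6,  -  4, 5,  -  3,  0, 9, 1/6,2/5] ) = [  -  4, - 3,  -  2,0,1/6,2/5, 9/17, 1.0,5, 6,7, 9] 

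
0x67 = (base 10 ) 103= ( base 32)37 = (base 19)58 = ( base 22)4F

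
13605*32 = 435360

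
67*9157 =613519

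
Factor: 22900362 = 2^1*3^1*79^1*48313^1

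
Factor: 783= 3^3 * 29^1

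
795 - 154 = 641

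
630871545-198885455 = 431986090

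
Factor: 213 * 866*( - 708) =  - 2^3*3^2*59^1 * 71^1 *433^1 = -130596264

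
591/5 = 118 +1/5 = 118.20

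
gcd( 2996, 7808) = 4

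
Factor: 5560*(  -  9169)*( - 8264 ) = 421295744960 = 2^6*5^1  *  53^1*139^1*173^1*1033^1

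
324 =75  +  249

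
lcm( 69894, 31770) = 349470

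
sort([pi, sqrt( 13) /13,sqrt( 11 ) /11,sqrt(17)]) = [ sqrt( 13)/13, sqrt(11)/11, pi, sqrt ( 17) ]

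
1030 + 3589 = 4619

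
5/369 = 5/369 = 0.01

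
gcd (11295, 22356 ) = 9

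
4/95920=1/23980 = 0.00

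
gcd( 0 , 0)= 0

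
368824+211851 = 580675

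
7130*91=648830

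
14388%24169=14388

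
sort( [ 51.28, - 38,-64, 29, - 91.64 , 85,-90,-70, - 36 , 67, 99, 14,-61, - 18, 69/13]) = [ - 91.64, - 90, - 70, - 64, - 61, - 38,-36,  -  18, 69/13,14, 29, 51.28, 67, 85, 99]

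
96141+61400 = 157541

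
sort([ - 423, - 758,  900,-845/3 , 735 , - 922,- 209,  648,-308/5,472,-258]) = [ - 922, - 758, - 423, - 845/3,-258,-209, - 308/5, 472, 648,735,  900 ]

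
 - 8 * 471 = - 3768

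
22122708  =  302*73254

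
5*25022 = 125110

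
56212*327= 18381324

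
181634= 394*461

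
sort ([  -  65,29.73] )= [ - 65, 29.73]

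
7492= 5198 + 2294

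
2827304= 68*41578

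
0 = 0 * 29009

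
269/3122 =269/3122 = 0.09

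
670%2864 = 670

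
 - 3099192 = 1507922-4607114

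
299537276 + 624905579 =924442855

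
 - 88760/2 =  - 44380 = - 44380.00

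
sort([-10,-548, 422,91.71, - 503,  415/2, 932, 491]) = [-548 , - 503,-10,  91.71,415/2,422,491, 932]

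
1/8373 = 1/8373 = 0.00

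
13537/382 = 35 + 167/382 = 35.44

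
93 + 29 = 122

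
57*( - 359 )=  - 20463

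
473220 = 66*7170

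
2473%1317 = 1156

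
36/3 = 12 = 12.00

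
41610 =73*570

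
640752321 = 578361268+62391053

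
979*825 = 807675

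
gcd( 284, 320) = 4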